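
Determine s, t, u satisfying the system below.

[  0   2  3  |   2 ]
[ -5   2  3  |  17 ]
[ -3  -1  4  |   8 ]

(-3, 1, 0)

Forward elimination on [A|b]:
R1 <-> R2   (pivot in column 1 was zero)
[ -5   2  3  17 ]
[  0   2  3   2 ]
[ -3  -1  4   8 ]
R3 <- R3 - (3/5)*R1:  [     0  -11/5   11/5  -11/5 ]
R3 <- R3 - (-11/10)*R2:  [    0     0  11/2     0 ]
Row echelon form:
[ -5  2     3  |  17 ]
[  0  2     3  |   2 ]
[  0  0  11/2  |   0 ]
Back-substitution:
u = (0) / (11/2) = 0
t = (2 - (3)*(0)) / 2 = 1
s = (17 - (2)*(1) - (3)*(0)) / -5 = -3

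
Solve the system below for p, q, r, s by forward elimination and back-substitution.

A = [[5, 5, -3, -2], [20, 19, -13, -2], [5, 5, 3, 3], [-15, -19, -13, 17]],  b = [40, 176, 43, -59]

Forward elimination on [A|b]:
R2 <- R2 - (4)*R1:  [  0  -1  -1   6  16 ]
R3 <- R3 - (1)*R1:  [ 0  0  6  5  3 ]
R4 <- R4 - (-3)*R1:  [   0   -4  -22   11   61 ]
R4 <- R4 - (4)*R2:  [   0    0  -18  -13   -3 ]
R4 <- R4 - (-3)*R3:  [ 0  0  0  2  6 ]
Row echelon form:
[ 5   5  -3  -2  |  40 ]
[ 0  -1  -1   6  |  16 ]
[ 0   0   6   5  |   3 ]
[ 0   0   0   2  |   6 ]
Back-substitution:
s = (6) / 2 = 3
r = (3 - (5)*(3)) / 6 = -2
q = (16 - (-1)*(-2) - (6)*(3)) / -1 = 4
p = (40 - (5)*(4) - (-3)*(-2) - (-2)*(3)) / 5 = 4

(4, 4, -2, 3)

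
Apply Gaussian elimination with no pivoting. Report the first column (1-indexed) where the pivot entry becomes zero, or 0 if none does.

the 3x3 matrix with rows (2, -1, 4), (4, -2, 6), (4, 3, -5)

Naive forward elimination:
R2 <- R2 - (2)*R1:  [  0   0  -2 ]
R3 <- R3 - (2)*R1:  [   0    5  -13 ]
Matrix at this point:
[ 2  -1    4 ]
[ 0   0   -2 ]
[ 0   5  -13 ]
Pivot entry (2,2) is zero but row 3 has 5 in column 2 -> naive elimination stops; a row interchange (e.g. R2 <-> R3) would be required here.

first zero-pivot column = 2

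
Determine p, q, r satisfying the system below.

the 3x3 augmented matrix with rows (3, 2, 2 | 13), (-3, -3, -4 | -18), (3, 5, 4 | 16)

(3, -1, 3)

Forward elimination on [A|b]:
R2 <- R2 - (-1)*R1:  [  0  -1  -2  -5 ]
R3 <- R3 - (1)*R1:  [ 0  3  2  3 ]
R3 <- R3 - (-3)*R2:  [   0    0   -4  -12 ]
Row echelon form:
[ 3   2   2  |   13 ]
[ 0  -1  -2  |   -5 ]
[ 0   0  -4  |  -12 ]
Back-substitution:
r = (-12) / -4 = 3
q = (-5 - (-2)*(3)) / -1 = -1
p = (13 - (2)*(-1) - (2)*(3)) / 3 = 3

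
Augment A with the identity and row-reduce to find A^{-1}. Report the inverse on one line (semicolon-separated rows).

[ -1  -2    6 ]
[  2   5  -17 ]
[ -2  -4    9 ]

inverse = [-23/3 -2 4/3; 16/3 1 -5/3; 2/3 0 -1/3]

Gauss-Jordan on [A | I]:
R1 <- (1/-1)*R1:  [  1   2  -6  |  -1   0   0 ]
R2 <- R2 - (2)*R1:  [  0   1  -5  |   2   1   0 ]
R3 <- R3 - (-2)*R1:  [  0   0  -3  |  -2   0   1 ]
R1 <- R1 - (2)*R2:  [  1   0   4  |  -5  -2   0 ]
R3 <- (1/-3)*R3:  [    0     0     1  |   2/3     0  -1/3 ]
R1 <- R1 - (4)*R3:  [     1      0      0  |  -23/3     -2    4/3 ]
R2 <- R2 - (-5)*R3:  [    0     1     0  |  16/3     1  -5/3 ]
Right block of [I | A^{-1}] is the inverse:
[ -23/3  -2   4/3 ]
[  16/3   1  -5/3 ]
[   2/3   0  -1/3 ]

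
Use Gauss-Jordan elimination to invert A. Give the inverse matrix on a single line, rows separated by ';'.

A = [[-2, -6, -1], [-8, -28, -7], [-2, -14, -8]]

Gauss-Jordan on [A | I]:
R1 <- (1/-2)*R1:  [    1     3   1/2  |  -1/2     0     0 ]
R2 <- R2 - (-8)*R1:  [  0  -4  -3  |  -4   1   0 ]
R3 <- R3 - (-2)*R1:  [  0  -8  -7  |  -1   0   1 ]
R2 <- (1/-4)*R2:  [    0     1   3/4  |     1  -1/4     0 ]
R1 <- R1 - (3)*R2:  [    1     0  -7/4  |  -7/2   3/4     0 ]
R3 <- R3 - (-8)*R2:  [  0   0  -1  |   7  -2   1 ]
R3 <- (1/-1)*R3:  [  0   0   1  |  -7   2  -1 ]
R1 <- R1 - (-7/4)*R3:  [     1      0      0  |  -63/4   17/4   -7/4 ]
R2 <- R2 - (3/4)*R3:  [    0     1     0  |  25/4  -7/4   3/4 ]
Right block of [I | A^{-1}] is the inverse:
[ -63/4  17/4  -7/4 ]
[  25/4  -7/4   3/4 ]
[    -7     2    -1 ]

inverse = [-63/4 17/4 -7/4; 25/4 -7/4 3/4; -7 2 -1]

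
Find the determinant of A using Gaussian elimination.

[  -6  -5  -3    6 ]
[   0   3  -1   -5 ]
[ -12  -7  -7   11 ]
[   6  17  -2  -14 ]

Forward elimination:
R3 <- R3 - (2)*R1:  [  0   3  -1  -1 ]
R4 <- R4 - (-1)*R1:  [  0  12  -5  -8 ]
R3 <- R3 - (1)*R2:  [ 0  0  0  4 ]
R4 <- R4 - (4)*R2:  [  0   0  -1  12 ]
R3 <-> R4   (pivot in column 3 was zero)
[ -6  -5  -3   6 ]
[  0   3  -1  -5 ]
[  0   0  -1  12 ]
[  0   0   0   4 ]
Upper-triangular form:
[ -6  -5  -3   6 ]
[  0   3  -1  -5 ]
[  0   0  -1  12 ]
[  0   0   0   4 ]
det(A) = (-1)^1 * (-6) * (3) * (-1) * (4) = -72  (1 row swap -> sign -1)

det(A) = -72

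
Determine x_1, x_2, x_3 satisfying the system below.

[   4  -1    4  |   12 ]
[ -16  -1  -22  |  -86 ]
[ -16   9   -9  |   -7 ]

(1, 4, 3)

Forward elimination on [A|b]:
R2 <- R2 - (-4)*R1:  [   0   -5   -6  -38 ]
R3 <- R3 - (-4)*R1:  [  0   5   7  41 ]
R3 <- R3 - (-1)*R2:  [ 0  0  1  3 ]
Row echelon form:
[ 4  -1   4  |   12 ]
[ 0  -5  -6  |  -38 ]
[ 0   0   1  |    3 ]
Back-substitution:
x_3 = (3) / 1 = 3
x_2 = (-38 - (-6)*(3)) / -5 = 4
x_1 = (12 - (-1)*(4) - (4)*(3)) / 4 = 1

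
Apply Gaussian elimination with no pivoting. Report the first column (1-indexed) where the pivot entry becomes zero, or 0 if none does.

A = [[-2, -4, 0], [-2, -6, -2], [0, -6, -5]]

Naive forward elimination:
R2 <- R2 - (1)*R1:  [  0  -2  -2 ]
R3 <- R3 - (3)*R2:  [ 0  0  1 ]
All pivots nonzero; naive elimination completes without hitting a zero pivot.

first zero-pivot column = 0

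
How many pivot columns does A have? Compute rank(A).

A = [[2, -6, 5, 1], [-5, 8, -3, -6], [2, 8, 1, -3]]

Row reduction:
R2 <- R2 - (-5/2)*R1:  [    0    -7  19/2  -7/2 ]
R3 <- R3 - (1)*R1:  [  0  14  -4  -4 ]
R3 <- R3 - (-2)*R2:  [   0    0   15  -11 ]
Row echelon form:
[ 2  -6     5     1 ]
[ 0  -7  19/2  -7/2 ]
[ 0   0    15   -11 ]
Nonzero rows / pivot columns: 3

rank(A) = 3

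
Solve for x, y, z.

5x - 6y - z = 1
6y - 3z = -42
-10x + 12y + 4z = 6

Forward elimination on [A|b]:
R3 <- R3 - (-2)*R1:  [ 0  0  2  8 ]
Row echelon form:
[ 5  -6  -1  |    1 ]
[ 0   6  -3  |  -42 ]
[ 0   0   2  |    8 ]
Back-substitution:
z = (8) / 2 = 4
y = (-42 - (-3)*(4)) / 6 = -5
x = (1 - (-6)*(-5) - (-1)*(4)) / 5 = -5

(-5, -5, 4)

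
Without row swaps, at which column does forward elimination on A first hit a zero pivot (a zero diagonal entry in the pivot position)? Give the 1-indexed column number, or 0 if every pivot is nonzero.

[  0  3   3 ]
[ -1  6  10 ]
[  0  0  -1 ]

Naive forward elimination:
Pivot entry (1,1) is zero but row 2 has -1 in column 1 -> naive elimination stops; a row interchange (e.g. R1 <-> R2) would be required here.

first zero-pivot column = 1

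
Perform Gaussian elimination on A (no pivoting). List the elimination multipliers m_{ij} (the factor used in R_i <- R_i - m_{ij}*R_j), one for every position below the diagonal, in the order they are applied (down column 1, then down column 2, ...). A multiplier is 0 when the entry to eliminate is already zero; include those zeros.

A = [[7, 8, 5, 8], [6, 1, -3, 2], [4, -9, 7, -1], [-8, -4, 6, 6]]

multipliers: 6/7, 4/7, -8/7, 95/41, -36/41, 109/431

Forward elimination:
R2 <- R2 - (6/7)*R1:  [     0  -41/7  -51/7  -34/7 ]
R3 <- R3 - (4/7)*R1:  [     0  -95/7   29/7  -39/7 ]
R4 <- R4 - (-8/7)*R1:  [     0   36/7   82/7  106/7 ]
R3 <- R3 - (95/41)*R2:  [      0       0  862/41  233/41 ]
R4 <- R4 - (-36/41)*R2:  [      0       0  218/41  446/41 ]
R4 <- R4 - (109/431)*R3:  [        0         0         0  4069/431 ]
Multipliers (in order of application): m_{21} = 6/7, m_{31} = 4/7, m_{41} = -8/7, m_{32} = 95/41, m_{42} = -36/41, m_{43} = 109/431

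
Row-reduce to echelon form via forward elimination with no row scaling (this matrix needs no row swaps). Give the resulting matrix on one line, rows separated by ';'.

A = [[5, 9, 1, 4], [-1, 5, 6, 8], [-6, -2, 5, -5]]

Forward elimination:
R2 <- R2 - (-1/5)*R1:  [    0  34/5  31/5  44/5 ]
R3 <- R3 - (-6/5)*R1:  [    0  44/5  31/5  -1/5 ]
R3 <- R3 - (22/17)*R2:  [       0        0   -31/17  -197/17 ]
Row echelon form:
[ 5     9       1        4 ]
[ 0  34/5    31/5     44/5 ]
[ 0     0  -31/17  -197/17 ]

REF = [5 9 1 4; 0 34/5 31/5 44/5; 0 0 -31/17 -197/17]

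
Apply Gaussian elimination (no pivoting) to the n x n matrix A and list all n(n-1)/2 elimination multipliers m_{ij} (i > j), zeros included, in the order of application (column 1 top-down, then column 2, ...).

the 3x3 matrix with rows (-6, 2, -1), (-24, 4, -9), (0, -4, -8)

Forward elimination:
R2 <- R2 - (4)*R1:  [  0  -4  -5 ]
R3: entry in column 1 is already 0 -> m_{31} = 0 (no row operation needed)
R3 <- R3 - (1)*R2:  [  0   0  -3 ]
Multipliers (in order of application): m_{21} = 4, m_{31} = 0, m_{32} = 1

multipliers: 4, 0, 1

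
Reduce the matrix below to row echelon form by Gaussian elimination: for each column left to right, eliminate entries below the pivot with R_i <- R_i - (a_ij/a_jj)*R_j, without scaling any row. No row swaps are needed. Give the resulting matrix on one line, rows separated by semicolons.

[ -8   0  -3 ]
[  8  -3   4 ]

REF = [-8 0 -3; 0 -3 1]

Forward elimination:
R2 <- R2 - (-1)*R1:  [  0  -3   1 ]
Row echelon form:
[ -8   0  -3 ]
[  0  -3   1 ]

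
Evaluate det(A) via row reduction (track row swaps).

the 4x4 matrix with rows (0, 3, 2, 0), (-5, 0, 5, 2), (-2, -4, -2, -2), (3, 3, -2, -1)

Forward elimination:
R1 <-> R2   (pivot in column 1 was zero)
[ -5   0   5   2 ]
[  0   3   2   0 ]
[ -2  -4  -2  -2 ]
[  3   3  -2  -1 ]
R3 <- R3 - (2/5)*R1:  [     0     -4     -4  -14/5 ]
R4 <- R4 - (-3/5)*R1:  [   0    3    1  1/5 ]
R3 <- R3 - (-4/3)*R2:  [     0      0   -4/3  -14/5 ]
R4 <- R4 - (1)*R2:  [   0    0   -1  1/5 ]
R4 <- R4 - (3/4)*R3:  [     0      0      0  23/10 ]
Upper-triangular form:
[ -5  0     5      2 ]
[  0  3     2      0 ]
[  0  0  -4/3  -14/5 ]
[  0  0     0  23/10 ]
det(A) = (-1)^1 * (-5) * (3) * (-4/3) * (23/10) = -46  (1 row swap -> sign -1)

det(A) = -46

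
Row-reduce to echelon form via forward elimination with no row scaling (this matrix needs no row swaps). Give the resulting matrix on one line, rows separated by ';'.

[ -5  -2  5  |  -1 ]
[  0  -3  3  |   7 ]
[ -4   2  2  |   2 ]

Forward elimination:
R3 <- R3 - (4/5)*R1:  [    0  18/5    -2  14/5 ]
R3 <- R3 - (-6/5)*R2:  [    0     0   8/5  56/5 ]
Row echelon form:
[ -5  -2    5  |    -1 ]
[  0  -3    3  |     7 ]
[  0   0  8/5  |  56/5 ]

REF = [-5 -2 5 -1; 0 -3 3 7; 0 0 8/5 56/5]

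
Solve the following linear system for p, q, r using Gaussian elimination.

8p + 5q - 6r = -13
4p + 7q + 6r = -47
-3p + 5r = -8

(-4, -1, -4)

Forward elimination on [A|b]:
R2 <- R2 - (1/2)*R1:  [     0    9/2      9  -81/2 ]
R3 <- R3 - (-3/8)*R1:  [      0    15/8    11/4  -103/8 ]
R3 <- R3 - (5/12)*R2:  [  0   0  -1   4 ]
Row echelon form:
[ 8    5  -6  |    -13 ]
[ 0  9/2   9  |  -81/2 ]
[ 0    0  -1  |      4 ]
Back-substitution:
r = (4) / -1 = -4
q = (-81/2 - (9)*(-4)) / (9/2) = -1
p = (-13 - (5)*(-1) - (-6)*(-4)) / 8 = -4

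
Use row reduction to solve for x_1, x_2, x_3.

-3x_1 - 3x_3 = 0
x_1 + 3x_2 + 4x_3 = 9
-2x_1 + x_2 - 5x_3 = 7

Forward elimination on [A|b]:
R2 <- R2 - (-1/3)*R1:  [ 0  3  3  9 ]
R3 <- R3 - (2/3)*R1:  [  0   1  -3   7 ]
R3 <- R3 - (1/3)*R2:  [  0   0  -4   4 ]
Row echelon form:
[ -3  0  -3  |  0 ]
[  0  3   3  |  9 ]
[  0  0  -4  |  4 ]
Back-substitution:
x_3 = (4) / -4 = -1
x_2 = (9 - (3)*(-1)) / 3 = 4
x_1 = (0 - (-3)*(-1)) / -3 = 1

(1, 4, -1)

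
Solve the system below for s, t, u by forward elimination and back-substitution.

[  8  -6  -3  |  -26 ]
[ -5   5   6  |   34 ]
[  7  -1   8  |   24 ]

Forward elimination on [A|b]:
R2 <- R2 - (-5/8)*R1:  [    0   5/4  33/8  71/4 ]
R3 <- R3 - (7/8)*R1:  [     0   17/4   85/8  187/4 ]
R3 <- R3 - (17/5)*R2:  [     0      0  -17/5  -68/5 ]
Row echelon form:
[ 8   -6     -3  |    -26 ]
[ 0  5/4   33/8  |   71/4 ]
[ 0    0  -17/5  |  -68/5 ]
Back-substitution:
u = (-68/5) / (-17/5) = 4
t = (71/4 - (33/8)*(4)) / (5/4) = 1
s = (-26 - (-6)*(1) - (-3)*(4)) / 8 = -1

(-1, 1, 4)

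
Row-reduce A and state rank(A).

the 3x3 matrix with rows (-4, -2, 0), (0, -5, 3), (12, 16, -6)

Row reduction:
R3 <- R3 - (-3)*R1:  [  0  10  -6 ]
R3 <- R3 - (-2)*R2:  [ 0  0  0 ]
Row echelon form:
[ -4  -2  0 ]
[  0  -5  3 ]
[  0   0  0 ]
Nonzero rows / pivot columns: 2

rank(A) = 2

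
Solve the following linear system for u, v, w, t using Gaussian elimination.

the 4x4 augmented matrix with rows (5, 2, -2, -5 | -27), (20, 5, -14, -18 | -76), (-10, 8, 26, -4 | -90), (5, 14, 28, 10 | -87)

Forward elimination on [A|b]:
R2 <- R2 - (4)*R1:  [  0  -3  -6   2  32 ]
R3 <- R3 - (-2)*R1:  [    0    12    22   -14  -144 ]
R4 <- R4 - (1)*R1:  [   0   12   30   15  -60 ]
R3 <- R3 - (-4)*R2:  [   0    0   -2   -6  -16 ]
R4 <- R4 - (-4)*R2:  [  0   0   6  23  68 ]
R4 <- R4 - (-3)*R3:  [  0   0   0   5  20 ]
Row echelon form:
[ 5   2  -2  -5  |  -27 ]
[ 0  -3  -6   2  |   32 ]
[ 0   0  -2  -6  |  -16 ]
[ 0   0   0   5  |   20 ]
Back-substitution:
t = (20) / 5 = 4
w = (-16 - (-6)*(4)) / -2 = -4
v = (32 - (-6)*(-4) - (2)*(4)) / -3 = 0
u = (-27 - (2)*(0) - (-2)*(-4) - (-5)*(4)) / 5 = -3

(-3, 0, -4, 4)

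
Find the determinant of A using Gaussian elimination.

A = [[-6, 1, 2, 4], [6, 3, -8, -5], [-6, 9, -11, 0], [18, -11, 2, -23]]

det(A) = -120

Forward elimination:
R2 <- R2 - (-1)*R1:  [  0   4  -6  -1 ]
R3 <- R3 - (1)*R1:  [   0    8  -13   -4 ]
R4 <- R4 - (-3)*R1:  [   0   -8    8  -11 ]
R3 <- R3 - (2)*R2:  [  0   0  -1  -2 ]
R4 <- R4 - (-2)*R2:  [   0    0   -4  -13 ]
R4 <- R4 - (4)*R3:  [  0   0   0  -5 ]
Upper-triangular form:
[ -6  1   2   4 ]
[  0  4  -6  -1 ]
[  0  0  -1  -2 ]
[  0  0   0  -5 ]
det(A) = (-1)^0 * (-6) * (4) * (-1) * (-5) = -120  (0 row swaps -> sign +1)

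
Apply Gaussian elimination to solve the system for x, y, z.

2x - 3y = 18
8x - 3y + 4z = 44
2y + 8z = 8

(3, -4, 2)

Forward elimination on [A|b]:
R2 <- R2 - (4)*R1:  [   0    9    4  -28 ]
R3 <- R3 - (2/9)*R2:  [     0      0   64/9  128/9 ]
Row echelon form:
[ 2  -3     0  |     18 ]
[ 0   9     4  |    -28 ]
[ 0   0  64/9  |  128/9 ]
Back-substitution:
z = (128/9) / (64/9) = 2
y = (-28 - (4)*(2)) / 9 = -4
x = (18 - (-3)*(-4)) / 2 = 3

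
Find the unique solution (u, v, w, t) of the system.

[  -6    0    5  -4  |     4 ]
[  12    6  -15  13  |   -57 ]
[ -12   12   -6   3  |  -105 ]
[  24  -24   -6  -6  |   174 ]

Forward elimination on [A|b]:
R2 <- R2 - (-2)*R1:  [   0    6   -5    5  -49 ]
R3 <- R3 - (2)*R1:  [    0    12   -16    11  -113 ]
R4 <- R4 - (-4)*R1:  [   0  -24   14  -22  190 ]
R3 <- R3 - (2)*R2:  [   0    0   -6    1  -15 ]
R4 <- R4 - (-4)*R2:  [  0   0  -6  -2  -6 ]
R4 <- R4 - (1)*R3:  [  0   0   0  -3   9 ]
Row echelon form:
[ -6  0   5  -4  |    4 ]
[  0  6  -5   5  |  -49 ]
[  0  0  -6   1  |  -15 ]
[  0  0   0  -3  |    9 ]
Back-substitution:
t = (9) / -3 = -3
w = (-15 - (1)*(-3)) / -6 = 2
v = (-49 - (-5)*(2) - (5)*(-3)) / 6 = -4
u = (4 - (5)*(2) - (-4)*(-3)) / -6 = 3

(3, -4, 2, -3)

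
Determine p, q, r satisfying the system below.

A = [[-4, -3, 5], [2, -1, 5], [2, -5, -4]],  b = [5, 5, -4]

(0, 0, 1)

Forward elimination on [A|b]:
R2 <- R2 - (-1/2)*R1:  [    0  -5/2  15/2  15/2 ]
R3 <- R3 - (-1/2)*R1:  [     0  -13/2   -3/2   -3/2 ]
R3 <- R3 - (13/5)*R2:  [   0    0  -21  -21 ]
Row echelon form:
[ -4    -3     5  |     5 ]
[  0  -5/2  15/2  |  15/2 ]
[  0     0   -21  |   -21 ]
Back-substitution:
r = (-21) / -21 = 1
q = (15/2 - (15/2)*(1)) / (-5/2) = 0
p = (5 - (-3)*(0) - (5)*(1)) / -4 = 0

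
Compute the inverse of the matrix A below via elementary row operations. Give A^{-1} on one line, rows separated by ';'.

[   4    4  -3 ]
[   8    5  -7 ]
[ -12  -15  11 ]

inverse = [25/18 -1/36 13/36; 1/9 -2/9 -1/9; 5/3 -1/3 1/3]

Gauss-Jordan on [A | I]:
R1 <- (1/4)*R1:  [    1     1  -3/4  |   1/4     0     0 ]
R2 <- R2 - (8)*R1:  [  0  -3  -1  |  -2   1   0 ]
R3 <- R3 - (-12)*R1:  [  0  -3   2  |   3   0   1 ]
R2 <- (1/-3)*R2:  [    0     1   1/3  |   2/3  -1/3     0 ]
R1 <- R1 - (1)*R2:  [      1       0  -13/12  |   -5/12     1/3       0 ]
R3 <- R3 - (-3)*R2:  [  0   0   3  |   5  -1   1 ]
R3 <- (1/3)*R3:  [    0     0     1  |   5/3  -1/3   1/3 ]
R1 <- R1 - (-13/12)*R3:  [     1      0      0  |  25/18  -1/36  13/36 ]
R2 <- R2 - (1/3)*R3:  [    0     1     0  |   1/9  -2/9  -1/9 ]
Right block of [I | A^{-1}] is the inverse:
[ 25/18  -1/36  13/36 ]
[   1/9   -2/9   -1/9 ]
[   5/3   -1/3    1/3 ]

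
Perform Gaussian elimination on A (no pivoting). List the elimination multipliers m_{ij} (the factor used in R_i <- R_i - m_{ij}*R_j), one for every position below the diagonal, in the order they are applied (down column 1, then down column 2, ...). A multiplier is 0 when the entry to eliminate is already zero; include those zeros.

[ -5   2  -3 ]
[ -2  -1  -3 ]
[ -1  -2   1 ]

multipliers: 2/5, 1/5, 4/3

Forward elimination:
R2 <- R2 - (2/5)*R1:  [    0  -9/5  -9/5 ]
R3 <- R3 - (1/5)*R1:  [     0  -12/5    8/5 ]
R3 <- R3 - (4/3)*R2:  [ 0  0  4 ]
Multipliers (in order of application): m_{21} = 2/5, m_{31} = 1/5, m_{32} = 4/3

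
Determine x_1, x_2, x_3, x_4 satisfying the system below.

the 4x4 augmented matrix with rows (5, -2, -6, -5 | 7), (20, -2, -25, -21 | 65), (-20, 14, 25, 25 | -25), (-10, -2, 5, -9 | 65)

Forward elimination on [A|b]:
R2 <- R2 - (4)*R1:  [  0   6  -1  -1  37 ]
R3 <- R3 - (-4)*R1:  [ 0  6  1  5  3 ]
R4 <- R4 - (-2)*R1:  [   0   -6   -7  -19   79 ]
R3 <- R3 - (1)*R2:  [   0    0    2    6  -34 ]
R4 <- R4 - (-1)*R2:  [   0    0   -8  -20  116 ]
R4 <- R4 - (-4)*R3:  [   0    0    0    4  -20 ]
Row echelon form:
[ 5  -2  -6  -5  |    7 ]
[ 0   6  -1  -1  |   37 ]
[ 0   0   2   6  |  -34 ]
[ 0   0   0   4  |  -20 ]
Back-substitution:
x_4 = (-20) / 4 = -5
x_3 = (-34 - (6)*(-5)) / 2 = -2
x_2 = (37 - (-1)*(-2) - (-1)*(-5)) / 6 = 5
x_1 = (7 - (-2)*(5) - (-6)*(-2) - (-5)*(-5)) / 5 = -4

(-4, 5, -2, -5)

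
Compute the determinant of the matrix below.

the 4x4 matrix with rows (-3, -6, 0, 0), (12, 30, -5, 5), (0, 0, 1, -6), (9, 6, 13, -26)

Forward elimination:
R2 <- R2 - (-4)*R1:  [  0   6  -5   5 ]
R4 <- R4 - (-3)*R1:  [   0  -12   13  -26 ]
R4 <- R4 - (-2)*R2:  [   0    0    3  -16 ]
R4 <- R4 - (3)*R3:  [ 0  0  0  2 ]
Upper-triangular form:
[ -3  -6   0   0 ]
[  0   6  -5   5 ]
[  0   0   1  -6 ]
[  0   0   0   2 ]
det(A) = (-1)^0 * (-3) * (6) * (1) * (2) = -36  (0 row swaps -> sign +1)

det(A) = -36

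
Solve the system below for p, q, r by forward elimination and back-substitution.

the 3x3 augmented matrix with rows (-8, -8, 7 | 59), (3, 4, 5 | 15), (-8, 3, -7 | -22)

Forward elimination on [A|b]:
R2 <- R2 - (-3/8)*R1:  [     0      1   61/8  297/8 ]
R3 <- R3 - (1)*R1:  [   0   11  -14  -81 ]
R3 <- R3 - (11)*R2:  [       0        0   -783/8  -3915/8 ]
Row echelon form:
[ -8  -8       7  |       59 ]
[  0   1    61/8  |    297/8 ]
[  0   0  -783/8  |  -3915/8 ]
Back-substitution:
r = (-3915/8) / (-783/8) = 5
q = (297/8 - (61/8)*(5)) / 1 = -1
p = (59 - (-8)*(-1) - (7)*(5)) / -8 = -2

(-2, -1, 5)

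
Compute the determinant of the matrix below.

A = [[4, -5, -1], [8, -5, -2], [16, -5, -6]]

Forward elimination:
R2 <- R2 - (2)*R1:  [ 0  5  0 ]
R3 <- R3 - (4)*R1:  [  0  15  -2 ]
R3 <- R3 - (3)*R2:  [  0   0  -2 ]
Upper-triangular form:
[ 4  -5  -1 ]
[ 0   5   0 ]
[ 0   0  -2 ]
det(A) = (-1)^0 * (4) * (5) * (-2) = -40  (0 row swaps -> sign +1)

det(A) = -40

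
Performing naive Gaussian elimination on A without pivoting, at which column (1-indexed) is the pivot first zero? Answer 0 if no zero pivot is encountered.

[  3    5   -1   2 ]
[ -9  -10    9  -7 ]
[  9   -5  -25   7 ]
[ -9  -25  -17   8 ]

Naive forward elimination:
R2 <- R2 - (-3)*R1:  [  0   5   6  -1 ]
R3 <- R3 - (3)*R1:  [   0  -20  -22    1 ]
R4 <- R4 - (-3)*R1:  [   0  -10  -20   14 ]
R3 <- R3 - (-4)*R2:  [  0   0   2  -3 ]
R4 <- R4 - (-2)*R2:  [  0   0  -8  12 ]
R4 <- R4 - (-4)*R3:  [ 0  0  0  0 ]
Matrix at this point:
[ 3  5  -1   2 ]
[ 0  5   6  -1 ]
[ 0  0   2  -3 ]
[ 0  0   0   0 ]
Pivot entry (4,4) in the last row is zero and there are no rows below to swap with -> zero pivot in column 4 (A is singular).

first zero-pivot column = 4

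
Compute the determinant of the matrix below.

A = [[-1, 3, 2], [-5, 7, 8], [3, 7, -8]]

Forward elimination:
R2 <- R2 - (5)*R1:  [  0  -8  -2 ]
R3 <- R3 - (-3)*R1:  [  0  16  -2 ]
R3 <- R3 - (-2)*R2:  [  0   0  -6 ]
Upper-triangular form:
[ -1   3   2 ]
[  0  -8  -2 ]
[  0   0  -6 ]
det(A) = (-1)^0 * (-1) * (-8) * (-6) = -48  (0 row swaps -> sign +1)

det(A) = -48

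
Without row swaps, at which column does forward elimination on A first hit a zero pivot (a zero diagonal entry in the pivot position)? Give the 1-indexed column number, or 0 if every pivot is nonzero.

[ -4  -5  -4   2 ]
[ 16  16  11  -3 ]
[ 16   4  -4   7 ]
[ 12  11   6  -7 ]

Naive forward elimination:
R2 <- R2 - (-4)*R1:  [  0  -4  -5   5 ]
R3 <- R3 - (-4)*R1:  [   0  -16  -20   15 ]
R4 <- R4 - (-3)*R1:  [  0  -4  -6  -1 ]
R3 <- R3 - (4)*R2:  [  0   0   0  -5 ]
R4 <- R4 - (1)*R2:  [  0   0  -1  -6 ]
Matrix at this point:
[ -4  -5  -4   2 ]
[  0  -4  -5   5 ]
[  0   0   0  -5 ]
[  0   0  -1  -6 ]
Pivot entry (3,3) is zero but row 4 has -1 in column 3 -> naive elimination stops; a row interchange (e.g. R3 <-> R4) would be required here.

first zero-pivot column = 3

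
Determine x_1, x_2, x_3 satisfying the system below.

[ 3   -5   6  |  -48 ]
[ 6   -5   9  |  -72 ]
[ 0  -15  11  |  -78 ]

Forward elimination on [A|b]:
R2 <- R2 - (2)*R1:  [  0   5  -3  24 ]
R3 <- R3 - (-3)*R2:  [  0   0   2  -6 ]
Row echelon form:
[ 3  -5   6  |  -48 ]
[ 0   5  -3  |   24 ]
[ 0   0   2  |   -6 ]
Back-substitution:
x_3 = (-6) / 2 = -3
x_2 = (24 - (-3)*(-3)) / 5 = 3
x_1 = (-48 - (-5)*(3) - (6)*(-3)) / 3 = -5

(-5, 3, -3)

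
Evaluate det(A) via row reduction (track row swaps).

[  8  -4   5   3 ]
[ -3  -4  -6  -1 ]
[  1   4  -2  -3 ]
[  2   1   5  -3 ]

Forward elimination:
R2 <- R2 - (-3/8)*R1:  [     0  -11/2  -33/8    1/8 ]
R3 <- R3 - (1/8)*R1:  [     0    9/2  -21/8  -27/8 ]
R4 <- R4 - (1/4)*R1:  [     0      2   15/4  -15/4 ]
R3 <- R3 - (-9/11)*R2:  [      0       0      -6  -36/11 ]
R4 <- R4 - (-4/11)*R2:  [       0        0      9/4  -163/44 ]
R4 <- R4 - (-3/8)*R3:  [       0        0        0  -217/44 ]
Upper-triangular form:
[ 8     -4      5        3 ]
[ 0  -11/2  -33/8      1/8 ]
[ 0      0     -6   -36/11 ]
[ 0      0      0  -217/44 ]
det(A) = (-1)^0 * (8) * (-11/2) * (-6) * (-217/44) = -1302  (0 row swaps -> sign +1)

det(A) = -1302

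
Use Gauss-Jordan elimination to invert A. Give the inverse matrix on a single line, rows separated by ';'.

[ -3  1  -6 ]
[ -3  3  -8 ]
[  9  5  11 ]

inverse = [-73/6 41/6 -5/3; 13/2 -7/2 1; 7 -4 1]

Gauss-Jordan on [A | I]:
R1 <- (1/-3)*R1:  [    1  -1/3     2  |  -1/3     0     0 ]
R2 <- R2 - (-3)*R1:  [  0   2  -2  |  -1   1   0 ]
R3 <- R3 - (9)*R1:  [  0   8  -7  |   3   0   1 ]
R2 <- (1/2)*R2:  [    0     1    -1  |  -1/2   1/2     0 ]
R1 <- R1 - (-1/3)*R2:  [    1     0   5/3  |  -1/2   1/6     0 ]
R3 <- R3 - (8)*R2:  [  0   0   1  |   7  -4   1 ]
R1 <- R1 - (5/3)*R3:  [     1      0      0  |  -73/6   41/6   -5/3 ]
R2 <- R2 - (-1)*R3:  [    0     1     0  |  13/2  -7/2     1 ]
Right block of [I | A^{-1}] is the inverse:
[ -73/6  41/6  -5/3 ]
[  13/2  -7/2     1 ]
[     7    -4     1 ]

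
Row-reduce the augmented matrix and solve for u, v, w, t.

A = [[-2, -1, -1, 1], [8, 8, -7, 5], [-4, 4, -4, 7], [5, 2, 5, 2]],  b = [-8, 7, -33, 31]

(5, -3, 2, 1)

Forward elimination on [A|b]:
R2 <- R2 - (-4)*R1:  [   0    4  -11    9  -25 ]
R3 <- R3 - (2)*R1:  [   0    6   -2    5  -17 ]
R4 <- R4 - (-5/2)*R1:  [    0  -1/2   5/2   9/2    11 ]
R3 <- R3 - (3/2)*R2:  [     0      0   29/2  -17/2   41/2 ]
R4 <- R4 - (-1/8)*R2:  [    0     0   9/8  45/8  63/8 ]
R4 <- R4 - (9/116)*R3:  [       0        0        0  729/116  729/116 ]
Row echelon form:
[ -2  -1    -1        1  |       -8 ]
[  0   4   -11        9  |      -25 ]
[  0   0  29/2    -17/2  |     41/2 ]
[  0   0     0  729/116  |  729/116 ]
Back-substitution:
t = (729/116) / (729/116) = 1
w = (41/2 - (-17/2)*(1)) / (29/2) = 2
v = (-25 - (-11)*(2) - (9)*(1)) / 4 = -3
u = (-8 - (-1)*(-3) - (-1)*(2) - (1)*(1)) / -2 = 5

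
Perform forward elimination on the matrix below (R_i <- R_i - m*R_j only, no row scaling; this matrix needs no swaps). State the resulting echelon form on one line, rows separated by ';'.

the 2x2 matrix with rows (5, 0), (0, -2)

Forward elimination:
Row echelon form:
[ 5   0 ]
[ 0  -2 ]

REF = [5 0; 0 -2]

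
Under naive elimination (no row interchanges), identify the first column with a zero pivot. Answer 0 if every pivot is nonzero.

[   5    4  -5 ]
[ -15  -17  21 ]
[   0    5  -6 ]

first zero-pivot column = 3

Naive forward elimination:
R2 <- R2 - (-3)*R1:  [  0  -5   6 ]
R3 <- R3 - (-1)*R2:  [ 0  0  0 ]
Matrix at this point:
[ 5   4  -5 ]
[ 0  -5   6 ]
[ 0   0   0 ]
Pivot entry (3,3) in the last row is zero and there are no rows below to swap with -> zero pivot in column 3 (A is singular).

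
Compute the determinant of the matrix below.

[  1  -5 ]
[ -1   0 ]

det(A) = -5

Forward elimination:
R2 <- R2 - (-1)*R1:  [  0  -5 ]
Upper-triangular form:
[ 1  -5 ]
[ 0  -5 ]
det(A) = (-1)^0 * (1) * (-5) = -5  (0 row swaps -> sign +1)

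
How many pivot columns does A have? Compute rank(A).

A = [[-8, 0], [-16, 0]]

Row reduction:
R2 <- R2 - (2)*R1:  [ 0  0 ]
Row echelon form:
[ -8  0 ]
[  0  0 ]
Nonzero rows / pivot columns: 1

rank(A) = 1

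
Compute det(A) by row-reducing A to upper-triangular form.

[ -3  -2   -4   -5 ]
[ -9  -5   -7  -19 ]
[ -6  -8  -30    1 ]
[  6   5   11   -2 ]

det(A) = -18

Forward elimination:
R2 <- R2 - (3)*R1:  [  0   1   5  -4 ]
R3 <- R3 - (2)*R1:  [   0   -4  -22   11 ]
R4 <- R4 - (-2)*R1:  [   0    1    3  -12 ]
R3 <- R3 - (-4)*R2:  [  0   0  -2  -5 ]
R4 <- R4 - (1)*R2:  [  0   0  -2  -8 ]
R4 <- R4 - (1)*R3:  [  0   0   0  -3 ]
Upper-triangular form:
[ -3  -2  -4  -5 ]
[  0   1   5  -4 ]
[  0   0  -2  -5 ]
[  0   0   0  -3 ]
det(A) = (-1)^0 * (-3) * (1) * (-2) * (-3) = -18  (0 row swaps -> sign +1)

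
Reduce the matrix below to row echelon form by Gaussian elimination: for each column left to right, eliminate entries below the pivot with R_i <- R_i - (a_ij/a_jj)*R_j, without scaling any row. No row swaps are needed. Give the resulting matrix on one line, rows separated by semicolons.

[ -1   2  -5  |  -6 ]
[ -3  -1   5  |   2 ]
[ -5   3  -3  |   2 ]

Forward elimination:
R2 <- R2 - (3)*R1:  [  0  -7  20  20 ]
R3 <- R3 - (5)*R1:  [  0  -7  22  32 ]
R3 <- R3 - (1)*R2:  [  0   0   2  12 ]
Row echelon form:
[ -1   2  -5  |  -6 ]
[  0  -7  20  |  20 ]
[  0   0   2  |  12 ]

REF = [-1 2 -5 -6; 0 -7 20 20; 0 0 2 12]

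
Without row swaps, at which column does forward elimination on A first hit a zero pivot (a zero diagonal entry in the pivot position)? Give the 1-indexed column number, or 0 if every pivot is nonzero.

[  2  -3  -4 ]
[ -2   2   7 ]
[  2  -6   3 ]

first zero-pivot column = 0

Naive forward elimination:
R2 <- R2 - (-1)*R1:  [  0  -1   3 ]
R3 <- R3 - (1)*R1:  [  0  -3   7 ]
R3 <- R3 - (3)*R2:  [  0   0  -2 ]
All pivots nonzero; naive elimination completes without hitting a zero pivot.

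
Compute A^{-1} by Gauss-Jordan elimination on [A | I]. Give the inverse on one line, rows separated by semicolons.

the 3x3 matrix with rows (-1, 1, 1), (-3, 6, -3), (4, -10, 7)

inverse = [4 -17/3 -3; 3 -11/3 -2; 2 -2 -1]

Gauss-Jordan on [A | I]:
R1 <- (1/-1)*R1:  [  1  -1  -1  |  -1   0   0 ]
R2 <- R2 - (-3)*R1:  [  0   3  -6  |  -3   1   0 ]
R3 <- R3 - (4)*R1:  [  0  -6  11  |   4   0   1 ]
R2 <- (1/3)*R2:  [   0    1   -2  |   -1  1/3    0 ]
R1 <- R1 - (-1)*R2:  [   1    0   -3  |   -2  1/3    0 ]
R3 <- R3 - (-6)*R2:  [  0   0  -1  |  -2   2   1 ]
R3 <- (1/-1)*R3:  [  0   0   1  |   2  -2  -1 ]
R1 <- R1 - (-3)*R3:  [     1      0      0  |      4  -17/3     -3 ]
R2 <- R2 - (-2)*R3:  [     0      1      0  |      3  -11/3     -2 ]
Right block of [I | A^{-1}] is the inverse:
[ 4  -17/3  -3 ]
[ 3  -11/3  -2 ]
[ 2     -2  -1 ]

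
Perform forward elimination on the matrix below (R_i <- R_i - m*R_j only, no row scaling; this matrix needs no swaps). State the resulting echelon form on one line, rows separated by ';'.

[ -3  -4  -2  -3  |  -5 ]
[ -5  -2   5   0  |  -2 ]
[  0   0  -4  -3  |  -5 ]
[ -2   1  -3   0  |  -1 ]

Forward elimination:
R2 <- R2 - (5/3)*R1:  [    0  14/3  25/3     5  19/3 ]
R4 <- R4 - (2/3)*R1:  [    0  11/3  -5/3     2   7/3 ]
R4 <- R4 - (11/14)*R2:  [       0        0  -115/14   -27/14   -37/14 ]
R4 <- R4 - (115/56)*R3:  [      0       0       0  237/56    61/8 ]
Row echelon form:
[ -3    -4    -2      -3  |    -5 ]
[  0  14/3  25/3       5  |  19/3 ]
[  0     0    -4      -3  |    -5 ]
[  0     0     0  237/56  |  61/8 ]

REF = [-3 -4 -2 -3 -5; 0 14/3 25/3 5 19/3; 0 0 -4 -3 -5; 0 0 0 237/56 61/8]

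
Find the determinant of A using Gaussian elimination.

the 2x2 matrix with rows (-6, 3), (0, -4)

Forward elimination:
Upper-triangular form:
[ -6   3 ]
[  0  -4 ]
det(A) = (-1)^0 * (-6) * (-4) = 24  (0 row swaps -> sign +1)

det(A) = 24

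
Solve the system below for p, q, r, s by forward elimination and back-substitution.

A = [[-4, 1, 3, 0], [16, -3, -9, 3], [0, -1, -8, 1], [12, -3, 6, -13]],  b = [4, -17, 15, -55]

(-2, 2, -2, 1)

Forward elimination on [A|b]:
R2 <- R2 - (-4)*R1:  [  0   1   3   3  -1 ]
R4 <- R4 - (-3)*R1:  [   0    0   15  -13  -43 ]
R3 <- R3 - (-1)*R2:  [  0   0  -5   4  14 ]
R4 <- R4 - (-3)*R3:  [  0   0   0  -1  -1 ]
Row echelon form:
[ -4  1   3   0  |   4 ]
[  0  1   3   3  |  -1 ]
[  0  0  -5   4  |  14 ]
[  0  0   0  -1  |  -1 ]
Back-substitution:
s = (-1) / -1 = 1
r = (14 - (4)*(1)) / -5 = -2
q = (-1 - (3)*(-2) - (3)*(1)) / 1 = 2
p = (4 - (1)*(2) - (3)*(-2)) / -4 = -2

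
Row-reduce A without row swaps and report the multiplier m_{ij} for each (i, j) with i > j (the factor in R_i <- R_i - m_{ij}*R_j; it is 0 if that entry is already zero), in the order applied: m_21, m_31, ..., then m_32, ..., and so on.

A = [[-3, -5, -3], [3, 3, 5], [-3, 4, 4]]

Forward elimination:
R2 <- R2 - (-1)*R1:  [  0  -2   2 ]
R3 <- R3 - (1)*R1:  [ 0  9  7 ]
R3 <- R3 - (-9/2)*R2:  [  0   0  16 ]
Multipliers (in order of application): m_{21} = -1, m_{31} = 1, m_{32} = -9/2

multipliers: -1, 1, -9/2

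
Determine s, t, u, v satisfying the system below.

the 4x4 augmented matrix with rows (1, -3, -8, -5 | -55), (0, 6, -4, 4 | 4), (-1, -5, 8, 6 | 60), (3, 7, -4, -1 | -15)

(2, 0, 4, 5)

Forward elimination on [A|b]:
R3 <- R3 - (-1)*R1:  [  0  -8   0   1   5 ]
R4 <- R4 - (3)*R1:  [   0   16   20   14  150 ]
R3 <- R3 - (-4/3)*R2:  [     0      0  -16/3   19/3   31/3 ]
R4 <- R4 - (8/3)*R2:  [     0      0   92/3   10/3  418/3 ]
R4 <- R4 - (-23/4)*R3:  [     0      0      0  159/4  795/4 ]
Row echelon form:
[ 1  -3     -8     -5  |    -55 ]
[ 0   6     -4      4  |      4 ]
[ 0   0  -16/3   19/3  |   31/3 ]
[ 0   0      0  159/4  |  795/4 ]
Back-substitution:
v = (795/4) / (159/4) = 5
u = (31/3 - (19/3)*(5)) / (-16/3) = 4
t = (4 - (-4)*(4) - (4)*(5)) / 6 = 0
s = (-55 - (-3)*(0) - (-8)*(4) - (-5)*(5)) / 1 = 2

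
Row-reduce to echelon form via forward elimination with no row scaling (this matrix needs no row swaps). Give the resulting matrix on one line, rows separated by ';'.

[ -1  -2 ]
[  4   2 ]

REF = [-1 -2; 0 -6]

Forward elimination:
R2 <- R2 - (-4)*R1:  [  0  -6 ]
Row echelon form:
[ -1  -2 ]
[  0  -6 ]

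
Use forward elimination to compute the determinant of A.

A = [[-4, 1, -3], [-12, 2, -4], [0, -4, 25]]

Forward elimination:
R2 <- R2 - (3)*R1:  [  0  -1   5 ]
R3 <- R3 - (4)*R2:  [ 0  0  5 ]
Upper-triangular form:
[ -4   1  -3 ]
[  0  -1   5 ]
[  0   0   5 ]
det(A) = (-1)^0 * (-4) * (-1) * (5) = 20  (0 row swaps -> sign +1)

det(A) = 20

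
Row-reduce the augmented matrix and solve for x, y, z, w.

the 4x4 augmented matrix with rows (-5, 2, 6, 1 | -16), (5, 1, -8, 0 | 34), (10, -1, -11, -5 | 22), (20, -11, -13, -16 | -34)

Forward elimination on [A|b]:
R2 <- R2 - (-1)*R1:  [  0   3  -2   1  18 ]
R3 <- R3 - (-2)*R1:  [   0    3    1   -3  -10 ]
R4 <- R4 - (-4)*R1:  [   0   -3   11  -12  -98 ]
R3 <- R3 - (1)*R2:  [   0    0    3   -4  -28 ]
R4 <- R4 - (-1)*R2:  [   0    0    9  -11  -80 ]
R4 <- R4 - (3)*R3:  [ 0  0  0  1  4 ]
Row echelon form:
[ -5  2   6   1  |  -16 ]
[  0  3  -2   1  |   18 ]
[  0  0   3  -4  |  -28 ]
[  0  0   0   1  |    4 ]
Back-substitution:
w = (4) / 1 = 4
z = (-28 - (-4)*(4)) / 3 = -4
y = (18 - (-2)*(-4) - (1)*(4)) / 3 = 2
x = (-16 - (2)*(2) - (6)*(-4) - (1)*(4)) / -5 = 0

(0, 2, -4, 4)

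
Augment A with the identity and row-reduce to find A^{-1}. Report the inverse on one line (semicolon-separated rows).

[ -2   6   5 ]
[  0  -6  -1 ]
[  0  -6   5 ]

inverse = [-1/2 -5/6 1/3; 0 -5/36 -1/36; 0 -1/6 1/6]

Gauss-Jordan on [A | I]:
R1 <- (1/-2)*R1:  [    1    -3  -5/2  |  -1/2     0     0 ]
R2 <- (1/-6)*R2:  [    0     1   1/6  |     0  -1/6     0 ]
R1 <- R1 - (-3)*R2:  [    1     0    -2  |  -1/2  -1/2     0 ]
R3 <- R3 - (-6)*R2:  [  0   0   6  |   0  -1   1 ]
R3 <- (1/6)*R3:  [    0     0     1  |     0  -1/6   1/6 ]
R1 <- R1 - (-2)*R3:  [    1     0     0  |  -1/2  -5/6   1/3 ]
R2 <- R2 - (1/6)*R3:  [     0      1      0  |      0  -5/36  -1/36 ]
Right block of [I | A^{-1}] is the inverse:
[ -1/2   -5/6    1/3 ]
[    0  -5/36  -1/36 ]
[    0   -1/6    1/6 ]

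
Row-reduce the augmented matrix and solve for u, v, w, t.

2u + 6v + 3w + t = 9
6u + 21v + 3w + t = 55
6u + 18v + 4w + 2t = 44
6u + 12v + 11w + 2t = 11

Forward elimination on [A|b]:
R2 <- R2 - (3)*R1:  [  0   3  -6  -2  28 ]
R3 <- R3 - (3)*R1:  [  0   0  -5  -1  17 ]
R4 <- R4 - (3)*R1:  [   0   -6    2   -1  -16 ]
R4 <- R4 - (-2)*R2:  [   0    0  -10   -5   40 ]
R4 <- R4 - (2)*R3:  [  0   0   0  -3   6 ]
Row echelon form:
[ 2  6   3   1  |   9 ]
[ 0  3  -6  -2  |  28 ]
[ 0  0  -5  -1  |  17 ]
[ 0  0   0  -3  |   6 ]
Back-substitution:
t = (6) / -3 = -2
w = (17 - (-1)*(-2)) / -5 = -3
v = (28 - (-6)*(-3) - (-2)*(-2)) / 3 = 2
u = (9 - (6)*(2) - (3)*(-3) - (1)*(-2)) / 2 = 4

(4, 2, -3, -2)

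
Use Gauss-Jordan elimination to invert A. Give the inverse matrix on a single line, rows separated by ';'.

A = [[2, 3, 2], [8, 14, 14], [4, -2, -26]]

inverse = [14 -37/12 -7/12; -11 5/2 1/2; 3 -2/3 -1/6]

Gauss-Jordan on [A | I]:
R1 <- (1/2)*R1:  [   1  3/2    1  |  1/2    0    0 ]
R2 <- R2 - (8)*R1:  [  0   2   6  |  -4   1   0 ]
R3 <- R3 - (4)*R1:  [   0   -8  -30  |   -2    0    1 ]
R2 <- (1/2)*R2:  [   0    1    3  |   -2  1/2    0 ]
R1 <- R1 - (3/2)*R2:  [    1     0  -7/2  |   7/2  -3/4     0 ]
R3 <- R3 - (-8)*R2:  [   0    0   -6  |  -18    4    1 ]
R3 <- (1/-6)*R3:  [    0     0     1  |     3  -2/3  -1/6 ]
R1 <- R1 - (-7/2)*R3:  [      1       0       0  |      14  -37/12   -7/12 ]
R2 <- R2 - (3)*R3:  [   0    1    0  |  -11  5/2  1/2 ]
Right block of [I | A^{-1}] is the inverse:
[  14  -37/12  -7/12 ]
[ -11     5/2    1/2 ]
[   3    -2/3   -1/6 ]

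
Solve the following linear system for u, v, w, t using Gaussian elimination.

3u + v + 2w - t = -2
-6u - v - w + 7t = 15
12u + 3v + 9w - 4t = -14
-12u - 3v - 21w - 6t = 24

Forward elimination on [A|b]:
R2 <- R2 - (-2)*R1:  [  0   1   3   5  11 ]
R3 <- R3 - (4)*R1:  [  0  -1   1   0  -6 ]
R4 <- R4 - (-4)*R1:  [   0    1  -13  -10   16 ]
R3 <- R3 - (-1)*R2:  [ 0  0  4  5  5 ]
R4 <- R4 - (1)*R2:  [   0    0  -16  -15    5 ]
R4 <- R4 - (-4)*R3:  [  0   0   0   5  25 ]
Row echelon form:
[ 3  1  2  -1  |  -2 ]
[ 0  1  3   5  |  11 ]
[ 0  0  4   5  |   5 ]
[ 0  0  0   5  |  25 ]
Back-substitution:
t = (25) / 5 = 5
w = (5 - (5)*(5)) / 4 = -5
v = (11 - (3)*(-5) - (5)*(5)) / 1 = 1
u = (-2 - (1)*(1) - (2)*(-5) - (-1)*(5)) / 3 = 4

(4, 1, -5, 5)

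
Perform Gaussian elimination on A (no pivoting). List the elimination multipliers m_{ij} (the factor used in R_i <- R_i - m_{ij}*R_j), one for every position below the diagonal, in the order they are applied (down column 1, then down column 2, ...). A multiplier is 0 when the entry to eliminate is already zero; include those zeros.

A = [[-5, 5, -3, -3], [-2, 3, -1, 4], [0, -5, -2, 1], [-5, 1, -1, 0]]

Forward elimination:
R2 <- R2 - (2/5)*R1:  [    0     1   1/5  26/5 ]
R3: entry in column 1 is already 0 -> m_{31} = 0 (no row operation needed)
R4 <- R4 - (1)*R1:  [  0  -4   2   3 ]
R3 <- R3 - (-5)*R2:  [  0   0  -1  27 ]
R4 <- R4 - (-4)*R2:  [     0      0   14/5  119/5 ]
R4 <- R4 - (-14/5)*R3:  [     0      0      0  497/5 ]
Multipliers (in order of application): m_{21} = 2/5, m_{31} = 0, m_{41} = 1, m_{32} = -5, m_{42} = -4, m_{43} = -14/5

multipliers: 2/5, 0, 1, -5, -4, -14/5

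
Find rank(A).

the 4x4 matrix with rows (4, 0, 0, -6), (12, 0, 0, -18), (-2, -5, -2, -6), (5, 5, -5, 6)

rank(A) = 3

Row reduction:
R2 <- R2 - (3)*R1:  [ 0  0  0  0 ]
R3 <- R3 - (-1/2)*R1:  [  0  -5  -2  -9 ]
R4 <- R4 - (5/4)*R1:  [    0     5    -5  27/2 ]
R2 <-> R3   (pivot in column 2 was zero)
[ 4   0   0    -6 ]
[ 0  -5  -2    -9 ]
[ 0   0   0     0 ]
[ 0   5  -5  27/2 ]
R4 <- R4 - (-1)*R2:  [   0    0   -7  9/2 ]
R3 <-> R4   (pivot in column 3 was zero)
[ 4   0   0   -6 ]
[ 0  -5  -2   -9 ]
[ 0   0  -7  9/2 ]
[ 0   0   0    0 ]
Row echelon form:
[ 4   0   0   -6 ]
[ 0  -5  -2   -9 ]
[ 0   0  -7  9/2 ]
[ 0   0   0    0 ]
Nonzero rows / pivot columns: 3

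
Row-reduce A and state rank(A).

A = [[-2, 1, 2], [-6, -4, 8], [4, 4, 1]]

Row reduction:
R2 <- R2 - (3)*R1:  [  0  -7   2 ]
R3 <- R3 - (-2)*R1:  [ 0  6  5 ]
R3 <- R3 - (-6/7)*R2:  [    0     0  47/7 ]
Row echelon form:
[ -2   1     2 ]
[  0  -7     2 ]
[  0   0  47/7 ]
Nonzero rows / pivot columns: 3

rank(A) = 3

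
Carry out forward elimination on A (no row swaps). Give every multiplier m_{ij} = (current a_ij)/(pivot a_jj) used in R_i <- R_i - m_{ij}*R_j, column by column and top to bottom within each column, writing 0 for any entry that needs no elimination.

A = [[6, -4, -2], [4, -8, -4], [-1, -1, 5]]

Forward elimination:
R2 <- R2 - (2/3)*R1:  [     0  -16/3   -8/3 ]
R3 <- R3 - (-1/6)*R1:  [    0  -5/3  14/3 ]
R3 <- R3 - (5/16)*R2:  [    0     0  11/2 ]
Multipliers (in order of application): m_{21} = 2/3, m_{31} = -1/6, m_{32} = 5/16

multipliers: 2/3, -1/6, 5/16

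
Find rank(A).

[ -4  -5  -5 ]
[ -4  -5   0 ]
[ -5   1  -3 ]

Row reduction:
R2 <- R2 - (1)*R1:  [ 0  0  5 ]
R3 <- R3 - (5/4)*R1:  [    0  29/4  13/4 ]
R2 <-> R3   (pivot in column 2 was zero)
[ -4    -5    -5 ]
[  0  29/4  13/4 ]
[  0     0     5 ]
Row echelon form:
[ -4    -5    -5 ]
[  0  29/4  13/4 ]
[  0     0     5 ]
Nonzero rows / pivot columns: 3

rank(A) = 3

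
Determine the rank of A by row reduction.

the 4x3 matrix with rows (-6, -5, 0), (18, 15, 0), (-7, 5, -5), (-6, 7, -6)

rank(A) = 3

Row reduction:
R2 <- R2 - (-3)*R1:  [ 0  0  0 ]
R3 <- R3 - (7/6)*R1:  [    0  65/6    -5 ]
R4 <- R4 - (1)*R1:  [  0  12  -6 ]
R2 <-> R3   (pivot in column 2 was zero)
[ -6    -5   0 ]
[  0  65/6  -5 ]
[  0     0   0 ]
[  0    12  -6 ]
R4 <- R4 - (72/65)*R2:  [     0      0  -6/13 ]
R3 <-> R4   (pivot in column 3 was zero)
[ -6    -5      0 ]
[  0  65/6     -5 ]
[  0     0  -6/13 ]
[  0     0      0 ]
Row echelon form:
[ -6    -5      0 ]
[  0  65/6     -5 ]
[  0     0  -6/13 ]
[  0     0      0 ]
Nonzero rows / pivot columns: 3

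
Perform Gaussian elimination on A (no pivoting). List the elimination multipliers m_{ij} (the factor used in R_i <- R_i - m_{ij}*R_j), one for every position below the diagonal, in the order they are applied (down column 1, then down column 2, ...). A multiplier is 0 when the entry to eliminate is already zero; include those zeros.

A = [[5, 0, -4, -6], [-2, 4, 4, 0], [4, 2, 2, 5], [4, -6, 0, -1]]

Forward elimination:
R2 <- R2 - (-2/5)*R1:  [     0      4   12/5  -12/5 ]
R3 <- R3 - (4/5)*R1:  [    0     2  26/5  49/5 ]
R4 <- R4 - (4/5)*R1:  [    0    -6  16/5  19/5 ]
R3 <- R3 - (1/2)*R2:  [  0   0   4  11 ]
R4 <- R4 - (-3/2)*R2:  [    0     0  34/5   1/5 ]
R4 <- R4 - (17/10)*R3:  [     0      0      0  -37/2 ]
Multipliers (in order of application): m_{21} = -2/5, m_{31} = 4/5, m_{41} = 4/5, m_{32} = 1/2, m_{42} = -3/2, m_{43} = 17/10

multipliers: -2/5, 4/5, 4/5, 1/2, -3/2, 17/10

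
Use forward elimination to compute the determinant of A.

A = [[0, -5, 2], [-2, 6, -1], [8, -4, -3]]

det(A) = -10

Forward elimination:
R1 <-> R2   (pivot in column 1 was zero)
[ -2   6  -1 ]
[  0  -5   2 ]
[  8  -4  -3 ]
R3 <- R3 - (-4)*R1:  [  0  20  -7 ]
R3 <- R3 - (-4)*R2:  [ 0  0  1 ]
Upper-triangular form:
[ -2   6  -1 ]
[  0  -5   2 ]
[  0   0   1 ]
det(A) = (-1)^1 * (-2) * (-5) * (1) = -10  (1 row swap -> sign -1)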